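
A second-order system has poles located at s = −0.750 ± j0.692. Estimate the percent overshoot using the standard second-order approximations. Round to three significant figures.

%OS ≈ 3.32%

With σ = 0.750, ω_d = 0.692: ω_n = √(σ²+ω_d²) = 1.02 rad/s, ζ = σ/ω_n = 0.735.
Overshoot: exp(−π·0.735/√(1−0.735²)) = 0.0332, i.e. 3.32%.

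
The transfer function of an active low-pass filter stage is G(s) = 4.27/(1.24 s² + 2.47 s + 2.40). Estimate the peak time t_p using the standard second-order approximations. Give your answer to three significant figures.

Dividing through by 1.24: denominator becomes s² + 1.992 s + 1.935.
So ω_n = √1.935 = 1.39 rad/s and ζ = 1.992/(2·1.39) = 0.716.
The damped frequency ω_d = ω_n√(1−ζ²) = 0.971 rad/s. t_p = π/ω_d = 3.23 s.

t_p ≈ 3.23 s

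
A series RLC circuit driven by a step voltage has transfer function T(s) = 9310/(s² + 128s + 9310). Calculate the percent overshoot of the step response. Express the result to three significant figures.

Matching coefficients with s² + 2ζω_n s + ω_n² gives ω_n² = 9310 ⇒ ω_n = 96.5 rad/s, and ζ = 128/(2ω_n) = 0.663.
Overshoot: exp(−π·0.663/√(1−0.663²)) = 0.0618, i.e. 6.18%.

%OS ≈ 6.18%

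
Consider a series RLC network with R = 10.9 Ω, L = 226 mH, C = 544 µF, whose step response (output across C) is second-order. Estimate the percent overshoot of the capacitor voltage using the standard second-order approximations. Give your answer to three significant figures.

%OS ≈ 41.8%

For a series RLC circuit (capacitor voltage as output), ω_n = 1/√(LC) = 1/√(226 mH · 544 µF) = 90.2 rad/s.
ζ = (R/2)·√(C/L) = (10.9/2)·√(544 µF/226 mH) = 0.267.
%OS = 100·exp(−πζ/√(1−ζ²)) = 41.8%.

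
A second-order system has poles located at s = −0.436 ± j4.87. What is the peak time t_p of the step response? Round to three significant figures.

t_p ≈ 0.645 s

t_p = π/ω_d with ω_d = 4.87 (the imaginary part), so t_p = 0.645 s.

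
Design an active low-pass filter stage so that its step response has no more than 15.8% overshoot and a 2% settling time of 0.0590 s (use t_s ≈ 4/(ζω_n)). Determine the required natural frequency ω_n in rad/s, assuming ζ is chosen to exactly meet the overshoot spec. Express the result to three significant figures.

From %OS = 100·exp(−πζ/√(1−ζ²)), invert to get ζ = −ln(OS)/√(π² + ln²(OS)) with OS = 0.158.
−ln 0.158 = 1.845, so ζ = 1.845/√(π² + 3.405) = 0.506.
Then ω_n = 4/(ζ t_s) = 4/(0.506 × 0.0590) = 134 rad/s.

ω_n ≈ 134 rad/s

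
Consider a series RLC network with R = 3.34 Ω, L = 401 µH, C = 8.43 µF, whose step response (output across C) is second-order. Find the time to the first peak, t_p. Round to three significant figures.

For a series RLC circuit (capacitor voltage as output), ω_n = 1/√(LC) = 1/√(401 µH · 8.43 µF) = 17200 rad/s.
ζ = (R/2)·√(C/L) = (3.34/2)·√(8.43 µF/401 µH) = 0.242.
The damped frequency ω_d = ω_n√(1−ζ²) = 16700 rad/s. t_p = π/ω_d = 0.000188 s.

t_p ≈ 0.000188 s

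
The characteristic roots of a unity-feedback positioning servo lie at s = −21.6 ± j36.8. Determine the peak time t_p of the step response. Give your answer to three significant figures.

t_p = π/ω_d with ω_d = 36.8 (the imaginary part), so t_p = 0.0854 s.

t_p ≈ 0.0854 s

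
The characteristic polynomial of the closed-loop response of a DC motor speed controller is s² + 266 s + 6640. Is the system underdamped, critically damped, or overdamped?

a² − 4b = 44000 > 0 (two distinct real roots); the system is overdamped.

overdamped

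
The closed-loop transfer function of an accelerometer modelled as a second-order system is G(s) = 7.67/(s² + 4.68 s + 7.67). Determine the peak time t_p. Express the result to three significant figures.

t_p ≈ 2.12 s

ω_n = √7.67 = 2.77 rad/s; ζ = 4.68/(2·2.77) = 0.845.
ω_d = ω_n√(1−ζ²) = 1.48 rad/s. Then t_p = π/ω_d = 2.12 s.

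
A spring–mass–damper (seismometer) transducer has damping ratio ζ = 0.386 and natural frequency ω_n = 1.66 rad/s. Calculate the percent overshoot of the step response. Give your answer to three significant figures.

%OS ≈ 26.9%

For an underdamped second-order system, %OS = 100·exp(−πζ/√(1−ζ²)).
πζ/√(1−ζ²) = π·0.386/√(1−0.149) = 1.315, so %OS = 100·e^(−1.315) = 26.9%.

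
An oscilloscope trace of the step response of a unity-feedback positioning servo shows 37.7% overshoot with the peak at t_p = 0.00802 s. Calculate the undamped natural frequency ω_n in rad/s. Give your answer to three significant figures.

ω_n ≈ 410 rad/s

ζ from %OS: ζ = |ln 0.377|/√(π²+ln²0.377) = 0.297.
t_p = π/ω_d ⇒ ω_d = 392 rad/s; then ω_n = ω_d/√(1−ζ²) = 410 rad/s.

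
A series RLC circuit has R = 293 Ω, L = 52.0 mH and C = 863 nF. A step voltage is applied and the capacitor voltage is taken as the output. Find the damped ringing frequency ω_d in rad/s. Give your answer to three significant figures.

For a series RLC circuit (capacitor voltage as output), ω_n = 1/√(LC) = 1/√(52.0 mH · 863 nF) = 4720 rad/s.
ζ = (R/2)·√(C/L) = (293/2)·√(863 nF/52.0 mH) = 0.597.
The damped frequency ω_d = ω_n√(1−ζ²) = 3790 rad/s.

ω_d ≈ 3790 rad/s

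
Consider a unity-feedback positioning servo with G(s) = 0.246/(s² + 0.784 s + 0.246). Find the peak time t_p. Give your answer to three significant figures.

t_p ≈ 10.3 s

Comparing the denominator to s² + 2ζω_n s + ω_n²: ω_n = √0.246 = 0.496 rad/s, and 2ζω_n = 0.784 so ζ = 0.784/(2·0.496) = 0.790.
ω_d = ω_n√(1−ζ²) = 0.304 rad/s. Then t_p = π/ω_d = 10.3 s.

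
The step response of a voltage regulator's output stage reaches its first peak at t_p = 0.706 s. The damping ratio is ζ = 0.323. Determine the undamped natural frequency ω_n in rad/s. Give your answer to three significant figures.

Peak time t_p = π/ω_d, so ω_d = π/t_p = π/0.706 = 4.45 rad/s.
ω_n = ω_d/√(1−ζ²) = 4.45/√0.896 = 4.70 rad/s.

ω_n ≈ 4.70 rad/s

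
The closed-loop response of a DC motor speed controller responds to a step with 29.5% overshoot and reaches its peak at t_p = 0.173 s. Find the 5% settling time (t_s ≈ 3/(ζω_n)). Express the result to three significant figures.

ζ from %OS: ζ = |ln 0.295|/√(π²+ln²0.295) = 0.362.
From t_p = π/ω_d, ω_d = π/0.173 = 18.2 rad/s, so ω_n = ω_d/√(1−ζ²) = 19.5 rad/s.
t_s ≈ 3/(ζω_n) = 3/(0.362·19.5) = 0.425 s.

t_s ≈ 0.425 s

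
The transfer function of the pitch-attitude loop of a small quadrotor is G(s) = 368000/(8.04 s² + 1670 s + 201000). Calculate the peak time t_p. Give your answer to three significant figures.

t_p ≈ 0.0264 s

Dividing through by 8.04: denominator becomes s² + 207.7 s + 25000.
So ω_n = √25000 = 158 rad/s and ζ = 207.7/(2·158) = 0.657.
ω_d = 158·√(1 − 0.657²) = 119 rad/s. t_p = π/ω_d = 0.0264 s.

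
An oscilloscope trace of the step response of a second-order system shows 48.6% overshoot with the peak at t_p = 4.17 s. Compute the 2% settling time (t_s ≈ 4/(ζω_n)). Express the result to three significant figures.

The overshoot fixes ζ = −ln(OS)/√(π²+ln²(OS)) = 0.224.
From t_p = π/ω_d, ω_d = π/4.17 = 0.753 rad/s, so ω_n = ω_d/√(1−ζ²) = 0.773 rad/s.
t_s ≈ 4/(ζω_n) = 4/(0.224·0.773) = 23.1 s.

t_s ≈ 23.1 s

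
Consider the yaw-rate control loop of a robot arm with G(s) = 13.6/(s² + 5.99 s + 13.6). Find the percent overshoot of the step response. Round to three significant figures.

%OS ≈ 1.26%

Matching coefficients with s² + 2ζω_n s + ω_n² gives ω_n² = 13.6 ⇒ ω_n = 3.69 rad/s, and ζ = 5.99/(2ω_n) = 0.812.
%OS = 100 e^{−πζ/√(1−ζ²)} with ζ = 0.812 gives 1.26%.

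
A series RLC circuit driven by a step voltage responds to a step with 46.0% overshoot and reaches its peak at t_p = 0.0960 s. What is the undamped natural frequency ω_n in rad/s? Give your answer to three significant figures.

The overshoot fixes ζ = −ln(OS)/√(π²+ln²(OS)) = 0.240.
From t_p = π/ω_d, ω_d = π/0.0960 = 32.7 rad/s, so ω_n = ω_d/√(1−ζ²) = 33.7 rad/s.

ω_n ≈ 33.7 rad/s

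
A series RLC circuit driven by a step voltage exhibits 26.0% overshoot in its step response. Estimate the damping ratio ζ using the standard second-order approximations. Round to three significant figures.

ζ ≈ 0.394

From %OS = 100·exp(−πζ/√(1−ζ²)), invert to get ζ = −ln(OS)/√(π² + ln²(OS)) with OS = 0.260.
−ln 0.260 = 1.347, so ζ = 1.347/√(π² + 1.815) = 0.394.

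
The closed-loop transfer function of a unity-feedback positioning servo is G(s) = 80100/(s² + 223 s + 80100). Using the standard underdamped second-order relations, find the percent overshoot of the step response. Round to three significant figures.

%OS ≈ 26.0%

Matching coefficients with s² + 2ζω_n s + ω_n² gives ω_n² = 80100 ⇒ ω_n = 283 rad/s, and ζ = 223/(2ω_n) = 0.394.
Overshoot: exp(−π·0.394/√(1−0.394²)) = 0.260, i.e. 26.0%.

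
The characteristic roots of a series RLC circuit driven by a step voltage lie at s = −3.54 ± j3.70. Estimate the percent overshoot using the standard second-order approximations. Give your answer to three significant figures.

%OS ≈ 4.95%

The poles are at −σ ± jω_d with σ = 3.54 and ω_d = 3.70, so ω_n = √(σ²+ω_d²) = 5.12 rad/s and ζ = σ/ω_n = 0.691.
%OS = 100·exp(−πζ/√(1−ζ²)) = 4.95%.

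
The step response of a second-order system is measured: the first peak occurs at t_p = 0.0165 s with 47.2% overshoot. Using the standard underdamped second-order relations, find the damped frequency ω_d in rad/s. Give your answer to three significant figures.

ω_d ≈ 190 rad/s

t_p = π/ω_d, so ω_d = π/0.0165 = 190 rad/s.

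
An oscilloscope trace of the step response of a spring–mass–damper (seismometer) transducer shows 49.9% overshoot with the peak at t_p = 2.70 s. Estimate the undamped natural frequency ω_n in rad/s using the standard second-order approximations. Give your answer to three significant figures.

ω_n ≈ 1.19 rad/s

From the overshoot, ζ = −ln(OS)/√(π²+ln²(OS)) = 0.216.
t_p = π/ω_d ⇒ ω_d = 1.16 rad/s; then ω_n = ω_d/√(1−ζ²) = 1.19 rad/s.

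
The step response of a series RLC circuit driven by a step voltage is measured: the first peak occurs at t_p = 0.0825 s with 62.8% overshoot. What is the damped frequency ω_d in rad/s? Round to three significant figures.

ω_d ≈ 38.1 rad/s

t_p = π/ω_d, so ω_d = π/0.0825 = 38.1 rad/s.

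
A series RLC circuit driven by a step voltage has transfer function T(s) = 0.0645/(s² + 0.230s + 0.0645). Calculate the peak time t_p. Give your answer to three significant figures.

t_p ≈ 13.9 s

Matching coefficients with s² + 2ζω_n s + ω_n² gives ω_n² = 0.0645 ⇒ ω_n = 0.254 rad/s, and ζ = 0.230/(2ω_n) = 0.453.
ω_d = ω_n√(1−ζ²) = 0.226 rad/s. Then t_p = π/ω_d = 13.9 s.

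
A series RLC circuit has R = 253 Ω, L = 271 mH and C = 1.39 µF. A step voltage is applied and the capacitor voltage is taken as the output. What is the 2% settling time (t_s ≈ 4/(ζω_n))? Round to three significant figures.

t_s ≈ 0.00857 s

For a series RLC circuit (capacitor voltage as output), ω_n = 1/√(LC) = 1/√(271 mH · 1.39 µF) = 1630 rad/s.
ζ = (R/2)·√(C/L) = (253/2)·√(1.39 µF/271 mH) = 0.286.
t_s ≈ 4/(ζω_n) = 0.00857 s.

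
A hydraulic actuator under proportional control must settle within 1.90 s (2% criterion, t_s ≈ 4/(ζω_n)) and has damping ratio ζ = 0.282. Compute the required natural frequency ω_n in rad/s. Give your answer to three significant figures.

Rearranging t_s ≈ 4/(ζω_n) gives ω_n = 4/(ζ·t_s) = 4/(0.282 × 1.90) = 7.47 rad/s.

ω_n ≈ 7.47 rad/s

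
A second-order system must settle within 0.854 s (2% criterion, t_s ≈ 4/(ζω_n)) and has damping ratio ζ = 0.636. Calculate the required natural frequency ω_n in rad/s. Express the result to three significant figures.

ω_n ≈ 7.36 rad/s

Rearranging t_s ≈ 4/(ζω_n) gives ω_n = 4/(ζ·t_s) = 4/(0.636 × 0.854) = 7.36 rad/s.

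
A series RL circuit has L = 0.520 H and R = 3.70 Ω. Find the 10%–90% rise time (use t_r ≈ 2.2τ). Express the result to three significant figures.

τ = L/R = 0.520/3.70 = 0.141 s.
t_r ≈ 2.2τ = 0.309 s.

t_r ≈ 0.309 s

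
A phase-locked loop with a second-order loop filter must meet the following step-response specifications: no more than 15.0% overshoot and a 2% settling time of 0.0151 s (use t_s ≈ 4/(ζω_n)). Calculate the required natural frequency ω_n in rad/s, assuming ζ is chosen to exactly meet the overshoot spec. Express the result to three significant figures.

ζ = −ln(OS)/√(π² + (ln OS)²). With OS = 0.150, ln OS = −1.897 and ζ = 1.897/3.670 = 0.517.
From t_s ≈ 4/(ζω_n): ω_n = 4/(ζ·t_s) = 4/(0.517·0.0151) = 512 rad/s.

ω_n ≈ 512 rad/s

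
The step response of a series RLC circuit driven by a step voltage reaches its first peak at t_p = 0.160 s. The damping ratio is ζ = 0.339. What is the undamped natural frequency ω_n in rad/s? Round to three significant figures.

ω_n ≈ 20.9 rad/s

Peak time t_p = π/ω_d, so ω_d = π/t_p = π/0.160 = 19.6 rad/s.
ω_n = ω_d/√(1−ζ²) = 19.6/√0.885 = 20.9 rad/s.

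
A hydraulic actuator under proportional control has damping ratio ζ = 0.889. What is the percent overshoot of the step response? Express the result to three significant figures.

%OS ≈ 0.224%

For an underdamped second-order system, %OS = 100·exp(−πζ/√(1−ζ²)).
πζ/√(1−ζ²) = π·0.889/√(1−0.790) = 6.099, so %OS = 100·e^(−6.099) = 0.224%.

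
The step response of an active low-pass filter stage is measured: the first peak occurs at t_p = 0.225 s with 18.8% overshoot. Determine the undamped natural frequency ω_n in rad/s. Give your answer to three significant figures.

ω_n ≈ 15.8 rad/s

ζ from %OS: ζ = |ln 0.188|/√(π²+ln²0.188) = 0.470.
t_p = π/ω_d ⇒ ω_d = 14.0 rad/s; then ω_n = ω_d/√(1−ζ²) = 15.8 rad/s.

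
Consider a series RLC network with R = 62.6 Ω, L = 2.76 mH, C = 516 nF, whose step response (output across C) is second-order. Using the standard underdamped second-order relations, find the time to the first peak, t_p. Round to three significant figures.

For a series RLC circuit (capacitor voltage as output), ω_n = 1/√(LC) = 1/√(2.76 mH · 516 nF) = 26500 rad/s.
ζ = (R/2)·√(C/L) = (62.6/2)·√(516 nF/2.76 mH) = 0.428.
ω_d = ω_n√(1−ζ²) = 23900 rad/s. t_p = π/ω_d = 0.000131 s.

t_p ≈ 0.000131 s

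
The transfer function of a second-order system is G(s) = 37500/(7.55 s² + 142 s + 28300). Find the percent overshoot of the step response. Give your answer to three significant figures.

%OS ≈ 61.4%

Dividing through by 7.55: denominator becomes s² + 18.81 s + 3748.
So ω_n = √3748 = 61.2 rad/s and ζ = 18.81/(2·61.2) = 0.154.
%OS = 100·exp(−πζ/√(1−ζ²)) = 61.4%.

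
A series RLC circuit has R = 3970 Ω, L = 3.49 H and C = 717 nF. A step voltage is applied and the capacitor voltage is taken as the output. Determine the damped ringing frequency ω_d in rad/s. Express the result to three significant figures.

ω_d ≈ 276 rad/s

For a series RLC circuit (capacitor voltage as output), ω_n = 1/√(LC) = 1/√(3.49 H · 717 nF) = 632 rad/s.
ζ = (R/2)·√(C/L) = (3970/2)·√(717 nF/3.49 H) = 0.900.
ω_d = 632·√(1 − 0.900²) = 276 rad/s.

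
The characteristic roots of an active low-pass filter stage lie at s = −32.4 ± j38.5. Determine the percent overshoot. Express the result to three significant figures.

%OS ≈ 7.11%

|pole| = ω_n = √(32.4² + 38.5²) = 50.3 rad/s; ζ = cos θ = σ/ω_n = 0.644.
%OS = 100·exp(−πζ/√(1−ζ²)) = 7.11%.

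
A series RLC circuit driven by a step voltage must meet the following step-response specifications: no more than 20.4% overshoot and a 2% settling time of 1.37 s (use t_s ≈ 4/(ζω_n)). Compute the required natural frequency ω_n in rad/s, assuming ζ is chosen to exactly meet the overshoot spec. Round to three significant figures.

ω_n ≈ 6.47 rad/s

From %OS = 100·exp(−πζ/√(1−ζ²)), invert to get ζ = −ln(OS)/√(π² + ln²(OS)) with OS = 0.204.
−ln 0.204 = 1.590, so ζ = 1.590/√(π² + 2.527) = 0.451.
Then ω_n = 4/(ζ t_s) = 4/(0.451 × 1.37) = 6.47 rad/s.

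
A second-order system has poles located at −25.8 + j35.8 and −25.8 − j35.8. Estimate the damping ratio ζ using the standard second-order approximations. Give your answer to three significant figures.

ζ ≈ 0.585

With σ = 25.8, ω_d = 35.8: ω_n = √(σ²+ω_d²) = 44.1 rad/s, ζ = σ/ω_n = 0.585.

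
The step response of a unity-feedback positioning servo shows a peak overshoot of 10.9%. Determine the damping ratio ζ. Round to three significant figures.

ζ ≈ 0.576

ζ = −ln(OS)/√(π² + (ln OS)²). With OS = 0.109, ln OS = −2.216 and ζ = 2.216/3.845 = 0.576.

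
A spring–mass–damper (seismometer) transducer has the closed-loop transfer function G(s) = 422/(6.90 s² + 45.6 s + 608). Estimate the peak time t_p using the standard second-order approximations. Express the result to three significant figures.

t_p ≈ 0.358 s

Dividing through by 6.90: denominator becomes s² + 6.609 s + 88.12.
So ω_n = √88.12 = 9.39 rad/s and ζ = 6.609/(2·9.39) = 0.352.
The damped frequency ω_d = ω_n√(1−ζ²) = 8.79 rad/s. t_p = π/ω_d = 0.358 s.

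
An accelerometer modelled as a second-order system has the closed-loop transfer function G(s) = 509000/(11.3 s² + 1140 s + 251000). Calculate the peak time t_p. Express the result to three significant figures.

t_p ≈ 0.0224 s

Dividing through by 11.3: denominator becomes s² + 100.9 s + 22210.
So ω_n = √22210 = 149 rad/s and ζ = 100.9/(2·149) = 0.338.
ω_d = ω_n√(1−ζ²) = 140 rad/s. t_p = π/ω_d = 0.0224 s.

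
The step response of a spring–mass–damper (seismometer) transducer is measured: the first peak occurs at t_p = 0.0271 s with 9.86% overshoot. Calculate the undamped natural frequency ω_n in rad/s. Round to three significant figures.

ω_n ≈ 144 rad/s

The overshoot fixes ζ = −ln(OS)/√(π²+ln²(OS)) = 0.594.
From t_p = π/ω_d, ω_d = π/0.0271 = 116 rad/s, so ω_n = ω_d/√(1−ζ²) = 144 rad/s.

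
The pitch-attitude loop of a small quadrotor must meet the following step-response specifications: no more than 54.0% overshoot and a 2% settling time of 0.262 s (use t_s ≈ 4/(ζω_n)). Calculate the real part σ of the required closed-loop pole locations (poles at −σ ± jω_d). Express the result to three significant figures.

The settling-time spec alone fixes σ = ζω_n = 4/t_s = 4/0.262 = 15.3.
(Overshoot then fixes ζ = 0.192 and hence ω_d = σ·√(1−ζ²)/ζ = 77.8 rad/s.)

σ ≈ 15.3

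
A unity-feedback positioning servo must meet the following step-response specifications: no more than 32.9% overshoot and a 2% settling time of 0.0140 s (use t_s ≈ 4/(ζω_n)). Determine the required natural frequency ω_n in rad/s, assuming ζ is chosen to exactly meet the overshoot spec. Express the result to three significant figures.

ζ = −ln(OS)/√(π² + (ln OS)²). With OS = 0.329, ln OS = −1.112 and ζ = 1.112/3.332 = 0.334.
Then ω_n = 4/(ζ t_s) = 4/(0.334 × 0.0140) = 856 rad/s.

ω_n ≈ 856 rad/s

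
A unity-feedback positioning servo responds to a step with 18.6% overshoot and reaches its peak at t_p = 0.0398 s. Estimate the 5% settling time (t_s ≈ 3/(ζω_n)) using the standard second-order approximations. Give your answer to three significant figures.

From the overshoot, ζ = −ln(OS)/√(π²+ln²(OS)) = 0.472.
t_p = π/ω_d ⇒ ω_d = 78.9 rad/s; then ω_n = ω_d/√(1−ζ²) = 89.5 rad/s.
t_s ≈ 3/(ζω_n) = 3/(0.472·89.5) = 0.0710 s.

t_s ≈ 0.0710 s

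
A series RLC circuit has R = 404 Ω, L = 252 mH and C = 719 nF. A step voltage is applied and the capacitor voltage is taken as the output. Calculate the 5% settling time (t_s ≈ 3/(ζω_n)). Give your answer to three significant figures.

For a series RLC circuit (capacitor voltage as output), ω_n = 1/√(LC) = 1/√(252 mH · 719 nF) = 2350 rad/s.
ζ = (R/2)·√(C/L) = (404/2)·√(719 nF/252 mH) = 0.341.
t_s ≈ 3/(ζω_n) = 0.00374 s.

t_s ≈ 0.00374 s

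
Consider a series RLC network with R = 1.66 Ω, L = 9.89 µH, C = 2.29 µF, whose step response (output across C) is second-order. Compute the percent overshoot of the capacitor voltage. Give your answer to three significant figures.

%OS ≈ 25.4%

For a series RLC circuit (capacitor voltage as output), ω_n = 1/√(LC) = 1/√(9.89 µH · 2.29 µF) = 210000 rad/s.
ζ = (R/2)·√(C/L) = (1.66/2)·√(2.29 µF/9.89 µH) = 0.399.
%OS = 100·exp(−πζ/√(1−ζ²)) = 25.4%.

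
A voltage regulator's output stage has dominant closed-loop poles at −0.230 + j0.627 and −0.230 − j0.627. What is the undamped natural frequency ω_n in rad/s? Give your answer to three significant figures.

ω_n ≈ 0.668 rad/s

With σ = 0.230, ω_d = 0.627: ω_n = √(σ²+ω_d²) = 0.668 rad/s, ζ = σ/ω_n = 0.344.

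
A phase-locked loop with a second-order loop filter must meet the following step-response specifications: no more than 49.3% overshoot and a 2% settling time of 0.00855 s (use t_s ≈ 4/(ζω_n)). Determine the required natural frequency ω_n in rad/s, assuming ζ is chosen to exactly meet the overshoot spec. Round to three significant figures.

ζ = −ln(OS)/√(π² + (ln OS)²). With OS = 0.493, ln OS = −0.7072 and ζ = 0.7072/3.220 = 0.220.
From t_s ≈ 4/(ζω_n): ω_n = 4/(ζ·t_s) = 4/(0.220·0.00855) = 2130 rad/s.

ω_n ≈ 2130 rad/s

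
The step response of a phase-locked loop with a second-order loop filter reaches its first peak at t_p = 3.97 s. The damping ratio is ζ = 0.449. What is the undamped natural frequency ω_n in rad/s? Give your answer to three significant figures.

Peak time t_p = π/ω_d, so ω_d = π/t_p = π/3.97 = 0.791 rad/s.
ω_n = ω_d/√(1−ζ²) = 0.791/√0.798 = 0.886 rad/s.

ω_n ≈ 0.886 rad/s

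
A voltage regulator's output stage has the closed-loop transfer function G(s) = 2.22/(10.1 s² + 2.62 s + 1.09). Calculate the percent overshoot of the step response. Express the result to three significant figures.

Dividing through by 10.1: denominator becomes s² + 0.2594 s + 0.1079.
So ω_n = √0.1079 = 0.329 rad/s and ζ = 0.2594/(2·0.329) = 0.395.
%OS = 100 e^{−πζ/√(1−ζ²)} with ζ = 0.395 gives 25.9%.

%OS ≈ 25.9%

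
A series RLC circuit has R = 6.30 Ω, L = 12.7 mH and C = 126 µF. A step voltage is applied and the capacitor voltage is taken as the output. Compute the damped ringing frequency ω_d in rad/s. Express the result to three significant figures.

For a series RLC circuit (capacitor voltage as output), ω_n = 1/√(LC) = 1/√(12.7 mH · 126 µF) = 791 rad/s.
ζ = (R/2)·√(C/L) = (6.30/2)·√(126 µF/12.7 mH) = 0.314.
ω_d = 791·√(1 − 0.314²) = 751 rad/s.

ω_d ≈ 751 rad/s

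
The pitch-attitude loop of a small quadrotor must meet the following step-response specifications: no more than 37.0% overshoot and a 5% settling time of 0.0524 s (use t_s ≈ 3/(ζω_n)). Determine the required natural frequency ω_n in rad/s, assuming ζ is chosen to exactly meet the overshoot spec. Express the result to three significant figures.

ζ = −ln(OS)/√(π² + (ln OS)²). With OS = 0.370, ln OS = −0.9943 and ζ = 0.9943/3.295 = 0.302.
Then ω_n = 3/(ζ t_s) = 3/(0.302 × 0.0524) = 190 rad/s.

ω_n ≈ 190 rad/s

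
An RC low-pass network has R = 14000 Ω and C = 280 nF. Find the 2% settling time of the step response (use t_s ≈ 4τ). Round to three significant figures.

τ = RC = 14000 × 280 nF = 0.00392 s.
t_s ≈ 4τ = 0.0157 s.

t_s ≈ 0.0157 s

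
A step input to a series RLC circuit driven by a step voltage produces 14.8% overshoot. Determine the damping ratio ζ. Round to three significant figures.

ζ ≈ 0.520

Inverting the overshoot relation: ζ = |ln 0.148|/√(π² + ln²0.148) = 0.520.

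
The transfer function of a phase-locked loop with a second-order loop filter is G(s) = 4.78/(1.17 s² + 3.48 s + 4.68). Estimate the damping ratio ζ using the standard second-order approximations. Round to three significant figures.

Dividing through by 1.17: denominator becomes s² + 2.974 s + 4.000.
So ω_n = √4.000 = 2.00 rad/s and ζ = 2.974/(2·2.00) = 0.744.

ζ ≈ 0.744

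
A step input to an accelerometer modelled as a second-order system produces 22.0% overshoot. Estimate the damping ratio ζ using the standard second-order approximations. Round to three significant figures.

ζ ≈ 0.434

ζ = −ln(OS)/√(π² + (ln OS)²). With OS = 0.220, ln OS = −1.514 and ζ = 1.514/3.487 = 0.434.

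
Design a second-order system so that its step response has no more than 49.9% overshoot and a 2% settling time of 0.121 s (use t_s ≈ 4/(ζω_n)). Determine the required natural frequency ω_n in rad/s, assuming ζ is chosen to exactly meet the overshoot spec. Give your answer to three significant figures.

ζ = −ln(OS)/√(π² + (ln OS)²). With OS = 0.499, ln OS = −0.6951 and ζ = 0.6951/3.218 = 0.216.
Then ω_n = 4/(ζ t_s) = 4/(0.216 × 0.121) = 153 rad/s.

ω_n ≈ 153 rad/s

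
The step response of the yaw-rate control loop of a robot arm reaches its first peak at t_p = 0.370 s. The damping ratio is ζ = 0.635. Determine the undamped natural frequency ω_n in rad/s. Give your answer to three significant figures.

Peak time t_p = π/ω_d, so ω_d = π/t_p = π/0.370 = 8.49 rad/s.
ω_n = ω_d/√(1−ζ²) = 8.49/√0.597 = 11.0 rad/s.

ω_n ≈ 11.0 rad/s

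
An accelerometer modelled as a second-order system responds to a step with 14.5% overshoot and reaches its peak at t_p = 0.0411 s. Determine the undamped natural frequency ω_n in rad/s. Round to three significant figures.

ω_n ≈ 89.7 rad/s

ζ from %OS: ζ = |ln 0.145|/√(π²+ln²0.145) = 0.524.
From t_p = π/ω_d, ω_d = π/0.0411 = 76.4 rad/s, so ω_n = ω_d/√(1−ζ²) = 89.7 rad/s.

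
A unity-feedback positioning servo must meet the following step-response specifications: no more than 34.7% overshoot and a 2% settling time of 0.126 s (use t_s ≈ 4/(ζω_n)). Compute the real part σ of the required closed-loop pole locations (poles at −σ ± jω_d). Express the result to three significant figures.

σ ≈ 31.7

The settling-time spec alone fixes σ = ζω_n = 4/t_s = 4/0.126 = 31.7.
(Overshoot then fixes ζ = 0.319 and hence ω_d = σ·√(1−ζ²)/ζ = 94.2 rad/s.)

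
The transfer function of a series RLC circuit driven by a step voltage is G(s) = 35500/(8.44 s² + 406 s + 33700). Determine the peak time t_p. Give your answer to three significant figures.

Dividing through by 8.44: denominator becomes s² + 48.10 s + 3993.
So ω_n = √3993 = 63.2 rad/s and ζ = 48.10/(2·63.2) = 0.381.
ω_d = 63.2·√(1 − 0.381²) = 58.4 rad/s. t_p = π/ω_d = 0.0538 s.

t_p ≈ 0.0538 s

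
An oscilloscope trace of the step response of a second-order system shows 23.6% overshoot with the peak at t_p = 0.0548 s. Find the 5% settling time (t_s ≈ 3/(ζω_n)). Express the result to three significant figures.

ζ from %OS: ζ = |ln 0.236|/√(π²+ln²0.236) = 0.418.
t_p = π/ω_d ⇒ ω_d = 57.3 rad/s; then ω_n = ω_d/√(1−ζ²) = 63.1 rad/s.
t_s ≈ 3/(ζω_n) = 3/(0.418·63.1) = 0.114 s.

t_s ≈ 0.114 s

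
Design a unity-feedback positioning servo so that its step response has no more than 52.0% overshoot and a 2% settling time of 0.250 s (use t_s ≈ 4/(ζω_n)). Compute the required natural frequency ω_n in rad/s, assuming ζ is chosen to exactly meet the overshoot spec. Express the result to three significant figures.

ω_n ≈ 78.5 rad/s

From %OS = 100·exp(−πζ/√(1−ζ²)), invert to get ζ = −ln(OS)/√(π² + ln²(OS)) with OS = 0.520.
−ln 0.520 = 0.6539, so ζ = 0.6539/√(π² + 0.4276) = 0.204.
From t_s ≈ 4/(ζω_n): ω_n = 4/(ζ·t_s) = 4/(0.204·0.250) = 78.5 rad/s.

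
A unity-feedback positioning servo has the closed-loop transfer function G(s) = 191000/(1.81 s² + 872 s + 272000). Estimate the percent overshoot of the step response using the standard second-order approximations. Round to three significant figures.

Dividing through by 1.81: denominator becomes s² + 481.8 s + 150300.
So ω_n = √150300 = 388 rad/s and ζ = 481.8/(2·388) = 0.621.
%OS = 100 e^{−πζ/√(1−ζ²)} with ζ = 0.621 gives 8.28%.

%OS ≈ 8.28%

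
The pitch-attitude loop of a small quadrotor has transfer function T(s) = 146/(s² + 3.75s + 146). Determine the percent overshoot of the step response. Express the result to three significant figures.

Matching coefficients with s² + 2ζω_n s + ω_n² gives ω_n² = 146 ⇒ ω_n = 12.1 rad/s, and ζ = 3.75/(2ω_n) = 0.155.
Overshoot: exp(−π·0.155/√(1−0.155²)) = 0.610, i.e. 61.0%.

%OS ≈ 61.0%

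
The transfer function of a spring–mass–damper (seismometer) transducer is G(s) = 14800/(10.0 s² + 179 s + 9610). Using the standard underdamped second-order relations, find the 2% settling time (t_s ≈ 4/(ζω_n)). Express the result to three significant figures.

Dividing through by 10.0: denominator becomes s² + 17.90 s + 961.0.
So ω_n = √961.0 = 31.0 rad/s and ζ = 17.90/(2·31.0) = 0.289.
t_s ≈ 4/(ζω_n) = 0.447 s.

t_s ≈ 0.447 s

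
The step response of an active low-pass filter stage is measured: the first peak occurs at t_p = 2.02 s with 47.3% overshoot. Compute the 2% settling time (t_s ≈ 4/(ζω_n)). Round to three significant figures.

t_s ≈ 10.8 s

The overshoot fixes ζ = −ln(OS)/√(π²+ln²(OS)) = 0.232.
t_p = π/ω_d ⇒ ω_d = 1.56 rad/s; then ω_n = ω_d/√(1−ζ²) = 1.60 rad/s.
t_s ≈ 4/(ζω_n) = 4/(0.232·1.60) = 10.8 s.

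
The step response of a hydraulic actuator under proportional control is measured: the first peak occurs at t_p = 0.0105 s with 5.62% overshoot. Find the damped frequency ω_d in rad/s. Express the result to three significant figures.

ω_d ≈ 299 rad/s

t_p = π/ω_d, so ω_d = π/0.0105 = 299 rad/s.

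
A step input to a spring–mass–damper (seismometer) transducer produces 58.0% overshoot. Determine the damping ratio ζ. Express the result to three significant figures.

From %OS = 100·exp(−πζ/√(1−ζ²)), invert to get ζ = −ln(OS)/√(π² + ln²(OS)) with OS = 0.580.
−ln 0.580 = 0.5447, so ζ = 0.5447/√(π² + 0.2967) = 0.171.

ζ ≈ 0.171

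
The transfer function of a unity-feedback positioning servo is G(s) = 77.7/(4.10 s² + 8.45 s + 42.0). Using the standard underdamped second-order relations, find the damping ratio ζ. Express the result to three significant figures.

Dividing through by 4.10: denominator becomes s² + 2.061 s + 10.24.
So ω_n = √10.24 = 3.20 rad/s and ζ = 2.061/(2·3.20) = 0.322.

ζ ≈ 0.322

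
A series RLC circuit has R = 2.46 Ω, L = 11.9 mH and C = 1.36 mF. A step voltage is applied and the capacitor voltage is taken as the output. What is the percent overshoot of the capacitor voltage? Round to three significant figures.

For a series RLC circuit (capacitor voltage as output), ω_n = 1/√(LC) = 1/√(11.9 mH · 1.36 mF) = 249 rad/s.
ζ = (R/2)·√(C/L) = (2.46/2)·√(1.36 mF/11.9 mH) = 0.416.
Overshoot: exp(−π·0.416/√(1−0.416²)) = 0.238, i.e. 23.8%.

%OS ≈ 23.8%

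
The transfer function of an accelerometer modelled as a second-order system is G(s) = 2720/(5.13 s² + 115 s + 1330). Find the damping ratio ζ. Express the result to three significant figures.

ζ ≈ 0.696

Dividing through by 5.13: denominator becomes s² + 22.42 s + 259.3.
So ω_n = √259.3 = 16.1 rad/s and ζ = 22.42/(2·16.1) = 0.696.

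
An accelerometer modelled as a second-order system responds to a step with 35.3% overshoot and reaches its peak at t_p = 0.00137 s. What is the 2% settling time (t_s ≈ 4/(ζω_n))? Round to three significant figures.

t_s ≈ 0.00526 s

The overshoot fixes ζ = −ln(OS)/√(π²+ln²(OS)) = 0.315.
From t_p = π/ω_d, ω_d = π/0.00137 = 2290 rad/s, so ω_n = ω_d/√(1−ζ²) = 2420 rad/s.
t_s ≈ 4/(ζω_n) = 4/(0.315·2420) = 0.00526 s.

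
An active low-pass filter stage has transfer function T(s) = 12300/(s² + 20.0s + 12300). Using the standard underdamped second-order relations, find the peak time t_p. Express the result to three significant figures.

Matching coefficients with s² + 2ζω_n s + ω_n² gives ω_n² = 12300 ⇒ ω_n = 111 rad/s, and ζ = 20.0/(2ω_n) = 0.0902.
ω_d = 111·√(1 − 0.0902²) = 110 rad/s. Then t_p = π/ω_d = 0.0284 s.

t_p ≈ 0.0284 s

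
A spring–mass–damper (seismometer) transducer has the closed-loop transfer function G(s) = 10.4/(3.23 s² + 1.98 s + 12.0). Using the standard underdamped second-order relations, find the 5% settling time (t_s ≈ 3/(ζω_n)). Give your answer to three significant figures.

t_s ≈ 9.79 s

Dividing through by 3.23: denominator becomes s² + 0.6130 s + 3.715.
So ω_n = √3.715 = 1.93 rad/s and ζ = 0.6130/(2·1.93) = 0.159.
t_s ≈ 3/(ζω_n) = 9.79 s.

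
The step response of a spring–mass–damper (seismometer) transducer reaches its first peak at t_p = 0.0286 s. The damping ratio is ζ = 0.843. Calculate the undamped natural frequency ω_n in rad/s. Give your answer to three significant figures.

Peak time t_p = π/ω_d, so ω_d = π/t_p = π/0.0286 = 110 rad/s.
ω_n = ω_d/√(1−ζ²) = 110/√0.289 = 204 rad/s.

ω_n ≈ 204 rad/s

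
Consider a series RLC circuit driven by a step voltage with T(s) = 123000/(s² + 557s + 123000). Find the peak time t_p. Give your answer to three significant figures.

Comparing the denominator to s² + 2ζω_n s + ω_n²: ω_n = √123000 = 351 rad/s, and 2ζω_n = 557 so ζ = 557/(2·351) = 0.794.
ω_d = ω_n√(1−ζ²) = 213 rad/s. Then t_p = π/ω_d = 0.0147 s.

t_p ≈ 0.0147 s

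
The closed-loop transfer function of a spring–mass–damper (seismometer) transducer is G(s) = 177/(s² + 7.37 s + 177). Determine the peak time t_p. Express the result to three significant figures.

Comparing the denominator to s² + 2ζω_n s + ω_n²: ω_n = √177 = 13.3 rad/s, and 2ζω_n = 7.37 so ζ = 7.37/(2·13.3) = 0.277.
ω_d = 13.3·√(1 − 0.277²) = 12.8 rad/s. Then t_p = π/ω_d = 0.246 s.

t_p ≈ 0.246 s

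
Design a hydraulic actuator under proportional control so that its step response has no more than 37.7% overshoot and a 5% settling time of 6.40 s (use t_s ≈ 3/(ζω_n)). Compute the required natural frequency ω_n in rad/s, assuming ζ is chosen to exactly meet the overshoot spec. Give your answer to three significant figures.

Inverting the overshoot relation: ζ = |ln 0.377|/√(π² + ln²0.377) = 0.297.
Then ω_n = 3/(ζ t_s) = 3/(0.297 × 6.40) = 1.58 rad/s.

ω_n ≈ 1.58 rad/s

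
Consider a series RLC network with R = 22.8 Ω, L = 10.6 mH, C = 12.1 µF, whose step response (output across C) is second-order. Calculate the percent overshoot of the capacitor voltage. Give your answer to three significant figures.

For a series RLC circuit (capacitor voltage as output), ω_n = 1/√(LC) = 1/√(10.6 mH · 12.1 µF) = 2790 rad/s.
ζ = (R/2)·√(C/L) = (22.8/2)·√(12.1 µF/10.6 mH) = 0.385.
Overshoot: exp(−π·0.385/√(1−0.385²)) = 0.270, i.e. 27.0%.

%OS ≈ 27.0%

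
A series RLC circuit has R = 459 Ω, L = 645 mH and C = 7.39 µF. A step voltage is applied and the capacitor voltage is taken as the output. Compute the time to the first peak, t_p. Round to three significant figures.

t_p ≈ 0.0109 s

For a series RLC circuit (capacitor voltage as output), ω_n = 1/√(LC) = 1/√(645 mH · 7.39 µF) = 458 rad/s.
ζ = (R/2)·√(C/L) = (459/2)·√(7.39 µF/645 mH) = 0.777.
ω_d = ω_n√(1−ζ²) = 288 rad/s. t_p = π/ω_d = 0.0109 s.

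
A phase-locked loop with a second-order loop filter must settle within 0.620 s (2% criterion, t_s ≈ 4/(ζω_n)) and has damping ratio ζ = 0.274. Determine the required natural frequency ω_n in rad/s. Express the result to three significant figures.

Rearranging t_s ≈ 4/(ζω_n) gives ω_n = 4/(ζ·t_s) = 4/(0.274 × 0.620) = 23.5 rad/s.

ω_n ≈ 23.5 rad/s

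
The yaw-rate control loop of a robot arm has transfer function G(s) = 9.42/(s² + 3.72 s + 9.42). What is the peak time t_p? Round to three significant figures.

t_p ≈ 1.29 s

ω_n = √9.42 = 3.07 rad/s; ζ = 3.72/(2·3.07) = 0.606.
ω_d = 3.07·√(1 − 0.606²) = 2.44 rad/s. Then t_p = π/ω_d = 1.29 s.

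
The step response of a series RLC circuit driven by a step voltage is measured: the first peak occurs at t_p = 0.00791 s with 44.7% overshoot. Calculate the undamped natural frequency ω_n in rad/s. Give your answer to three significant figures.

ω_n ≈ 410 rad/s

The overshoot fixes ζ = −ln(OS)/√(π²+ln²(OS)) = 0.248.
From t_p = π/ω_d, ω_d = π/0.00791 = 397 rad/s, so ω_n = ω_d/√(1−ζ²) = 410 rad/s.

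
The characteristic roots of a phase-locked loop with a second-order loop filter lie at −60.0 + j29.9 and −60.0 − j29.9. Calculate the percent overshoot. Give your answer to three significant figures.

|pole| = ω_n = √(60.0² + 29.9²) = 67.0 rad/s; ζ = cos θ = σ/ω_n = 0.895.
%OS = 100 e^{−πζ/√(1−ζ²)} with ζ = 0.895 gives 0.183%.

%OS ≈ 0.183%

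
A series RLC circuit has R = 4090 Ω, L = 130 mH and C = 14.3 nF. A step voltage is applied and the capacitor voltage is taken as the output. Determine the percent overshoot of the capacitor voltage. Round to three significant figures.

%OS ≈ 5.50%

For a series RLC circuit (capacitor voltage as output), ω_n = 1/√(LC) = 1/√(130 mH · 14.3 nF) = 23200 rad/s.
ζ = (R/2)·√(C/L) = (4090/2)·√(14.3 nF/130 mH) = 0.678.
Overshoot: exp(−π·0.678/√(1−0.678²)) = 0.0550, i.e. 5.50%.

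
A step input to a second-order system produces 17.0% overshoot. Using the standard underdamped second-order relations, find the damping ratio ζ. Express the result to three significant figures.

Inverting the overshoot relation: ζ = |ln 0.170|/√(π² + ln²0.170) = 0.491.

ζ ≈ 0.491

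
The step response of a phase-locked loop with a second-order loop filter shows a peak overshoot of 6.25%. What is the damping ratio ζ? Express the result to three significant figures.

ζ ≈ 0.662

ζ = −ln(OS)/√(π² + (ln OS)²). With OS = 0.0625, ln OS = −2.773 and ζ = 2.773/4.190 = 0.662.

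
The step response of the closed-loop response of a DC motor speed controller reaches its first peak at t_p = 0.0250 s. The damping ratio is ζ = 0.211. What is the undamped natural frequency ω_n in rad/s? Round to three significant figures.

ω_n ≈ 129 rad/s

Peak time t_p = π/ω_d, so ω_d = π/t_p = π/0.0250 = 126 rad/s.
ω_n = ω_d/√(1−ζ²) = 126/√0.955 = 129 rad/s.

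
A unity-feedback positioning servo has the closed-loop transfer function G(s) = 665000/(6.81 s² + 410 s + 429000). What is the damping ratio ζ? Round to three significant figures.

ζ ≈ 0.120

Dividing through by 6.81: denominator becomes s² + 60.21 s + 63000.
So ω_n = √63000 = 251 rad/s and ζ = 60.21/(2·251) = 0.120.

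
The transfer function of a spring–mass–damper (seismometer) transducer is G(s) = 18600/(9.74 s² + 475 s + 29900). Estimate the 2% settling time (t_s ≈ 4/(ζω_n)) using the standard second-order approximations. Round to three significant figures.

t_s ≈ 0.164 s

Dividing through by 9.74: denominator becomes s² + 48.77 s + 3070.
So ω_n = √3070 = 55.4 rad/s and ζ = 48.77/(2·55.4) = 0.440.
t_s ≈ 4/(ζω_n) = 0.164 s.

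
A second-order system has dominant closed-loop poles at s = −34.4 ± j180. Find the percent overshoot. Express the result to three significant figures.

%OS ≈ 54.9%

With σ = 34.4, ω_d = 180: ω_n = √(σ²+ω_d²) = 183 rad/s, ζ = σ/ω_n = 0.188.
%OS = 100 e^{−πζ/√(1−ζ²)} with ζ = 0.188 gives 54.9%.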